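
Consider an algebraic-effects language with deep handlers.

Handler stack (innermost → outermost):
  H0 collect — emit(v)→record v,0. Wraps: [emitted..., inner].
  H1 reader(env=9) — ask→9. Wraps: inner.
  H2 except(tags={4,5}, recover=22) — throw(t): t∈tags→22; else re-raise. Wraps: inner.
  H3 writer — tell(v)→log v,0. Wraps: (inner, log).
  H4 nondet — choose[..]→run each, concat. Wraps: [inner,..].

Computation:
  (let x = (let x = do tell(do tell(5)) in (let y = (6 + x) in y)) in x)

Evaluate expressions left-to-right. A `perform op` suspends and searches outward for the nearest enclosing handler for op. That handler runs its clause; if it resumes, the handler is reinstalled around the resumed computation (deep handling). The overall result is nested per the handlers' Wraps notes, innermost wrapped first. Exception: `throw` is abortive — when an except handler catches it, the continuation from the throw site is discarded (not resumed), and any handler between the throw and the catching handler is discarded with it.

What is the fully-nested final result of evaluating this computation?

Step-by-step:
tell(5) @ H3 ⇒ log+=5
tell(0) @ H3 ⇒ log+=0
H0 returns [6]
H1 returns [6]
H2 returns [6]
H3 returns ([6], (5, 0))
H4 returns [([6], (5, 0))]
= [([6], (5, 0))]

Answer: [([6], (5, 0))]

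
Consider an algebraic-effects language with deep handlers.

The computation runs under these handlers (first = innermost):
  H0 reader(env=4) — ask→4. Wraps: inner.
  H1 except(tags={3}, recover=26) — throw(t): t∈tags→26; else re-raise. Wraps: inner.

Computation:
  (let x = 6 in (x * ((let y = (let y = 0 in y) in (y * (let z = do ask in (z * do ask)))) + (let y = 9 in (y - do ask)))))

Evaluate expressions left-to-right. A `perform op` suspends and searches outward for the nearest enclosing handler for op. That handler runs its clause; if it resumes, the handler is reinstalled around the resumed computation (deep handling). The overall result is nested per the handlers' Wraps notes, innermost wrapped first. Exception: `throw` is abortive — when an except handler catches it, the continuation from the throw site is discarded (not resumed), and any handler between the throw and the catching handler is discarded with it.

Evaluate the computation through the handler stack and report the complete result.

Answer: 30

Step-by-step:
ask @ H0 ⇒ 4
ask @ H0 ⇒ 4
ask @ H0 ⇒ 4
H0 returns 30
H1 returns 30
= 30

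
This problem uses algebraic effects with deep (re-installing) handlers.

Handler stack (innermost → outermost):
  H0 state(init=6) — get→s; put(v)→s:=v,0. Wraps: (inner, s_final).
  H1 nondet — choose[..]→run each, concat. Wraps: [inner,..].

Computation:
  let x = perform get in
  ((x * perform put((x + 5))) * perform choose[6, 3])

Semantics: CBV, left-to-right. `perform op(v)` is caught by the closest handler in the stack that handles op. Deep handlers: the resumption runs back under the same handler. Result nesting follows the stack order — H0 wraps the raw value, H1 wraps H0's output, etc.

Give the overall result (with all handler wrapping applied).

Working:
get @ H0 ⇒ 6
put(11) @ H0 ⇒ s:=11
choose[6, 3] @ H1
  branch[0] choose=6:
    H0 returns (0, 11)
    H1 returns [(0, 11)]
  branch[1] choose=3:
    H0 returns (0, 11)
    H1 returns [(0, 11)]
= [(0, 11), (0, 11)]

Answer: [(0, 11), (0, 11)]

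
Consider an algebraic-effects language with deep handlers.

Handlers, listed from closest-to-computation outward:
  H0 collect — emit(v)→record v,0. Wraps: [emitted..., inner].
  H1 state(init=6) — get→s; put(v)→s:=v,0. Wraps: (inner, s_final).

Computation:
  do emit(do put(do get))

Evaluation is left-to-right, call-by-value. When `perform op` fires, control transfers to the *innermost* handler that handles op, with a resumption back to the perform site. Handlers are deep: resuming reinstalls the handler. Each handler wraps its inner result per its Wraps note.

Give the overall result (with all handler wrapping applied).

Evaluation trace:
get @ H1 ⇒ 6
put(6) @ H1 ⇒ s:=6
emit(0) @ H0 ⇒ out+=0
H0 returns [0, 0]
H1 returns ([0, 0], 6)
= ([0, 0], 6)

Answer: ([0, 0], 6)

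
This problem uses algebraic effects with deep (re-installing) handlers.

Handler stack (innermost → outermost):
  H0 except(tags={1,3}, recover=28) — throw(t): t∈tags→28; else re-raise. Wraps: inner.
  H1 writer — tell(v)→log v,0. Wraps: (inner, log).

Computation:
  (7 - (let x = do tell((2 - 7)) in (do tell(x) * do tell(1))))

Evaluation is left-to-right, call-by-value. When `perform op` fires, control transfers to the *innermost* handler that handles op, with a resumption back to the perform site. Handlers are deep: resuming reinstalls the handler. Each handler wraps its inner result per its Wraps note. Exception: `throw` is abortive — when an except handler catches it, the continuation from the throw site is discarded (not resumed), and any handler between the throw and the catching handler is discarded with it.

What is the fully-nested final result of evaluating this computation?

Evaluation trace:
tell(-5) @ H1 ⇒ log+=-5
tell(0) @ H1 ⇒ log+=0
tell(1) @ H1 ⇒ log+=1
H0 returns 7
H1 returns (7, (-5, 0, 1))
= (7, (-5, 0, 1))

Answer: (7, (-5, 0, 1))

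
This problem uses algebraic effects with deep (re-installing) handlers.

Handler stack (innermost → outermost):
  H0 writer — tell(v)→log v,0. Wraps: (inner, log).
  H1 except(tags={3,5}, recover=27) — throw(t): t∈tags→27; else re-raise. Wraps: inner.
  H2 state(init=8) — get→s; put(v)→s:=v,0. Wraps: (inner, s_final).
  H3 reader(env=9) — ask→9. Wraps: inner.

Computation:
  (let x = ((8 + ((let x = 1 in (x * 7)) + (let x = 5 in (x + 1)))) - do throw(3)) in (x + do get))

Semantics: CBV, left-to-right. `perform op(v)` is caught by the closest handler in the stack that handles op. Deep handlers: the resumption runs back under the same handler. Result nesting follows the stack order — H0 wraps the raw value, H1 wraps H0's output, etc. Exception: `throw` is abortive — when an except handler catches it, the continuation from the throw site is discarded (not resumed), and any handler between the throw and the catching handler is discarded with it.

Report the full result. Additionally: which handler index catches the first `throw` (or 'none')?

Answer: (27, 8) ; first throw caught by: H1

Working:
throw(3) @ H1 caught ⇒ 27
H2 returns (27, 8)
H3 returns (27, 8)
= (27, 8)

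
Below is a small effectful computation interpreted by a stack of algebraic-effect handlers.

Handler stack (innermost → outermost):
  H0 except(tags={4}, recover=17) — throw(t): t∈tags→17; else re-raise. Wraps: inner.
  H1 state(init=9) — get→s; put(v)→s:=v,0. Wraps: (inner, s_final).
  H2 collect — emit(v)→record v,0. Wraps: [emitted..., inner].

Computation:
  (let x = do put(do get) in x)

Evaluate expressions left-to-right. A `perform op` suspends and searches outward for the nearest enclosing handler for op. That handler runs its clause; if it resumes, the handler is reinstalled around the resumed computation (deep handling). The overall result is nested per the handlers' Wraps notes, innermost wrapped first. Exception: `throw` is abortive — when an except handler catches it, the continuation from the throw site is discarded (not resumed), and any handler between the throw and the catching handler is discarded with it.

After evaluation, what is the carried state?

Working:
get @ H1 ⇒ 9
put(9) @ H1 ⇒ s:=9
H0 returns 0
H1 returns (0, 9)
H2 returns [(0, 9)]
= [(0, 9)]

Answer: 9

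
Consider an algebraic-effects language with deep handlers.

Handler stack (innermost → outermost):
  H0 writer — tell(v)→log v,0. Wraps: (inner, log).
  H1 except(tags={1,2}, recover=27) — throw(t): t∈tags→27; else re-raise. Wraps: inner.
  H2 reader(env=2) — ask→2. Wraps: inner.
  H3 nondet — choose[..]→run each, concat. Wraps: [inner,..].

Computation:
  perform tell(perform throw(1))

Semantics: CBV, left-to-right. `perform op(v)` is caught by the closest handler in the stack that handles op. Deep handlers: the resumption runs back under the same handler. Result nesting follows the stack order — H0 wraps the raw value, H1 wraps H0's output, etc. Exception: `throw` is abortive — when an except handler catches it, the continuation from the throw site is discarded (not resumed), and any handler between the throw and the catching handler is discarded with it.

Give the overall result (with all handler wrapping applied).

Evaluation trace:
throw(1) @ H1 caught ⇒ 27
H2 returns 27
H3 returns [27]
= [27]

Answer: [27]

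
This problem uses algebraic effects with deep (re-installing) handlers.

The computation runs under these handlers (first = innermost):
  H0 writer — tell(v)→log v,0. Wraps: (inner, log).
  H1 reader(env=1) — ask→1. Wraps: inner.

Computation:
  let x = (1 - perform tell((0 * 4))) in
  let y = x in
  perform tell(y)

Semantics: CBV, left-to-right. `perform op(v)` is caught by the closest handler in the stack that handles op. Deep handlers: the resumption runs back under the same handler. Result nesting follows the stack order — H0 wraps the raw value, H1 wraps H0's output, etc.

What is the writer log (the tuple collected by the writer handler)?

Evaluation trace:
tell(0) @ H0 ⇒ log+=0
tell(1) @ H0 ⇒ log+=1
H0 returns (0, (0, 1))
H1 returns (0, (0, 1))
= (0, (0, 1))

Answer: (0, 1)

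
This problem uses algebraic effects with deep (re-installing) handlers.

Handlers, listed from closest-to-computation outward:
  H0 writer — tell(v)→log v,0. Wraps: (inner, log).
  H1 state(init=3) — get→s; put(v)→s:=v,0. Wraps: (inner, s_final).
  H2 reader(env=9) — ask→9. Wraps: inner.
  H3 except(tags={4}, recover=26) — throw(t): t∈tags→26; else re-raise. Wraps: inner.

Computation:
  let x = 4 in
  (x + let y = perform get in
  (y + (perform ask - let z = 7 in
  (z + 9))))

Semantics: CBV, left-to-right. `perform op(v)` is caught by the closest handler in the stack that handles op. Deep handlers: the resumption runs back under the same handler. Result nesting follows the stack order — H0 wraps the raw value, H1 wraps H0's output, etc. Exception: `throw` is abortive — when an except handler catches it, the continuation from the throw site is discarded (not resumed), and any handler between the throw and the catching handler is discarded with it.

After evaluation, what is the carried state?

Answer: 3

Step-by-step:
get @ H1 ⇒ 3
ask @ H2 ⇒ 9
H0 returns (0, ())
H1 returns ((0, ()), 3)
H2 returns ((0, ()), 3)
H3 returns ((0, ()), 3)
= ((0, ()), 3)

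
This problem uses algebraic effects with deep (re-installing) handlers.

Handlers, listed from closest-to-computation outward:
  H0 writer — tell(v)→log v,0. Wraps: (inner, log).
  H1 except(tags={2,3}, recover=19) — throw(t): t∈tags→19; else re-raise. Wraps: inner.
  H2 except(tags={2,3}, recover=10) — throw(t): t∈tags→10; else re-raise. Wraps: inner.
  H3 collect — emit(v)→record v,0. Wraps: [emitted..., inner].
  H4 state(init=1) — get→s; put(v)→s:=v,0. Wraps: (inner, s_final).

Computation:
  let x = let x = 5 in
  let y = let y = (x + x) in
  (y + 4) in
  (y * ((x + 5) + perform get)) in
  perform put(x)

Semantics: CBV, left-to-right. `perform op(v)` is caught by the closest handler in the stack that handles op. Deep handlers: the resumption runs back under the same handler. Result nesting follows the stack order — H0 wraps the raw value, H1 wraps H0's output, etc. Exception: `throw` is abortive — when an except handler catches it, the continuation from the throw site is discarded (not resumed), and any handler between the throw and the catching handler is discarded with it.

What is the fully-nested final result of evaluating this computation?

Working:
get @ H4 ⇒ 1
put(154) @ H4 ⇒ s:=154
H0 returns (0, ())
H1 returns (0, ())
H2 returns (0, ())
H3 returns [(0, ())]
H4 returns ([(0, ())], 154)
= ([(0, ())], 154)

Answer: ([(0, ())], 154)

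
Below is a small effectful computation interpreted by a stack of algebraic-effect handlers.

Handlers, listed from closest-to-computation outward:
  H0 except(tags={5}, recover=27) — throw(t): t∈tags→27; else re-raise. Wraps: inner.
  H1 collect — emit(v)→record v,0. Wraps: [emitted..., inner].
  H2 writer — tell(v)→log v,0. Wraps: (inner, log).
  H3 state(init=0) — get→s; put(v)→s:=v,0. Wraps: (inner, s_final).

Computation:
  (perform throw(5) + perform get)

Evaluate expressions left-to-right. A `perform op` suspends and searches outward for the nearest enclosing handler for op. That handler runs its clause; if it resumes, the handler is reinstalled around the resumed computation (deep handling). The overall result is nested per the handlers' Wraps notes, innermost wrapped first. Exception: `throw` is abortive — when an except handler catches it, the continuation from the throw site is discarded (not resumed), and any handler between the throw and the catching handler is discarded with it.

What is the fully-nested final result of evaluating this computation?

Answer: (([27], ()), 0)

Step-by-step:
throw(5) @ H0 caught ⇒ 27
H1 returns [27]
H2 returns ([27], ())
H3 returns (([27], ()), 0)
= (([27], ()), 0)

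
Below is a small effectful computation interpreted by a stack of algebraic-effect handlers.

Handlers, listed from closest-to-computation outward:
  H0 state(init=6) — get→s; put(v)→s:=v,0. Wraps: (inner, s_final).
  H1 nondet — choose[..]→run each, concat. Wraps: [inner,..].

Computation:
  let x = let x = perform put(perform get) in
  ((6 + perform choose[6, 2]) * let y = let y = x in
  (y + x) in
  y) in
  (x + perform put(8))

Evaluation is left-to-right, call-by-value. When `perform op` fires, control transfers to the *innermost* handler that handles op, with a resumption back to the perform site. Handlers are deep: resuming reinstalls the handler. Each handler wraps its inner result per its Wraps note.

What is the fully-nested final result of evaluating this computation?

Answer: [(0, 8), (0, 8)]

Step-by-step:
get @ H0 ⇒ 6
put(6) @ H0 ⇒ s:=6
choose[6, 2] @ H1
  branch[0] choose=6:
    put(8) @ H0 ⇒ s:=8
    H0 returns (0, 8)
    H1 returns [(0, 8)]
  branch[1] choose=2:
    put(8) @ H0 ⇒ s:=8
    H0 returns (0, 8)
    H1 returns [(0, 8)]
= [(0, 8), (0, 8)]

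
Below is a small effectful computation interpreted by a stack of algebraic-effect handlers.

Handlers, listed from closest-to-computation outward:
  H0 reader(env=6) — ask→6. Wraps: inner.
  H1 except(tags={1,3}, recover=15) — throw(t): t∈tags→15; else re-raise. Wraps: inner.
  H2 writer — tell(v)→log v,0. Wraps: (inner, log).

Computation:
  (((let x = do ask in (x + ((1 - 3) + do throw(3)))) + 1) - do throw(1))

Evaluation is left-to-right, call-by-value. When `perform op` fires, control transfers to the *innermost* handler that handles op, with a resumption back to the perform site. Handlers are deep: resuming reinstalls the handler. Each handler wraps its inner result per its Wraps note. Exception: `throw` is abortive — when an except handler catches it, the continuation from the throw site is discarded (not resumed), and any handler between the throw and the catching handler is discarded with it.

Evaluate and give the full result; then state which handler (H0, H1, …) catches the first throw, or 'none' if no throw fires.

Answer: (15, ()) ; first throw caught by: H1

Step-by-step:
ask @ H0 ⇒ 6
throw(3) @ H1 caught ⇒ 15
H2 returns (15, ())
= (15, ())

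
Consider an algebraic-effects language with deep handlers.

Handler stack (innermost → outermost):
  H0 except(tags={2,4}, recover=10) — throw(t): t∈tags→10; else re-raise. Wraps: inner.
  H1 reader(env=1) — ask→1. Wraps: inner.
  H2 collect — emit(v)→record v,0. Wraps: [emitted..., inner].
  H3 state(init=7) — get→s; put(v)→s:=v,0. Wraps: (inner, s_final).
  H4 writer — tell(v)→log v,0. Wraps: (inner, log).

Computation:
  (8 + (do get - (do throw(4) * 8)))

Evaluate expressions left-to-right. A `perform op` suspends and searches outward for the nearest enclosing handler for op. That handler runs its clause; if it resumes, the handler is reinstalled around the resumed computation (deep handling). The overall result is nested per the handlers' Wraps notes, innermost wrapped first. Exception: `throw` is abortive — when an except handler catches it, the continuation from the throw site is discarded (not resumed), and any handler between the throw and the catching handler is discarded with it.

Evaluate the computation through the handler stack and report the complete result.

Evaluation trace:
get @ H3 ⇒ 7
throw(4) @ H0 caught ⇒ 10
H1 returns 10
H2 returns [10]
H3 returns ([10], 7)
H4 returns (([10], 7), ())
= (([10], 7), ())

Answer: (([10], 7), ())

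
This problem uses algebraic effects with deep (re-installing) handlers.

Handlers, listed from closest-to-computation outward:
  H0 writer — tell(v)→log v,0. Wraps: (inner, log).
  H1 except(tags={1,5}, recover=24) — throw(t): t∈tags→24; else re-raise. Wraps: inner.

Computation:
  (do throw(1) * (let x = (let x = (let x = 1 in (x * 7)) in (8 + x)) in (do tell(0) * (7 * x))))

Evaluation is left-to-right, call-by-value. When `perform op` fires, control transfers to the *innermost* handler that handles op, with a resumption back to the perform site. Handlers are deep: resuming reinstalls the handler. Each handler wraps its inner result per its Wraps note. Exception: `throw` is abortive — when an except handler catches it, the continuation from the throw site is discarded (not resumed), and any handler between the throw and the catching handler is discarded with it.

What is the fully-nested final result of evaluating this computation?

Answer: 24

Evaluation trace:
throw(1) @ H1 caught ⇒ 24
= 24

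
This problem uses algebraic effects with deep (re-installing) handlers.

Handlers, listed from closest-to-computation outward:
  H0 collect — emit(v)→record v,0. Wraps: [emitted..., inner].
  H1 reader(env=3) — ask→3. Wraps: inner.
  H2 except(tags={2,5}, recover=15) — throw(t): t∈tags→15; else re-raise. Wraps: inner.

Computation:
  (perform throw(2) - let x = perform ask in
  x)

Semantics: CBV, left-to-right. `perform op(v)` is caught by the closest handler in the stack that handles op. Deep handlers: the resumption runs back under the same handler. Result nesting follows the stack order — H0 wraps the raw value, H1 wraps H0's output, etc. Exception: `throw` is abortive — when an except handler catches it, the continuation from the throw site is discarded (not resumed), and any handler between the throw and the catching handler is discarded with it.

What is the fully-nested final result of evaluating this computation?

Evaluation trace:
throw(2) @ H2 caught ⇒ 15
= 15

Answer: 15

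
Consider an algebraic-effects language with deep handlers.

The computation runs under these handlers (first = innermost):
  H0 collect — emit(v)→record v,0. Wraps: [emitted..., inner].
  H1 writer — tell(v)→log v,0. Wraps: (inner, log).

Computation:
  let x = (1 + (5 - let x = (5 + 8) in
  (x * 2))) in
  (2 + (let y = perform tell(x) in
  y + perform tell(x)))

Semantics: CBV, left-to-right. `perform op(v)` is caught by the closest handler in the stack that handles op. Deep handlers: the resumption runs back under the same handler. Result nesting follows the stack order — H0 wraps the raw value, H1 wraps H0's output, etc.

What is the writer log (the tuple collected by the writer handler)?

Answer: (-20, -20)

Step-by-step:
tell(-20) @ H1 ⇒ log+=-20
tell(-20) @ H1 ⇒ log+=-20
H0 returns [2]
H1 returns ([2], (-20, -20))
= ([2], (-20, -20))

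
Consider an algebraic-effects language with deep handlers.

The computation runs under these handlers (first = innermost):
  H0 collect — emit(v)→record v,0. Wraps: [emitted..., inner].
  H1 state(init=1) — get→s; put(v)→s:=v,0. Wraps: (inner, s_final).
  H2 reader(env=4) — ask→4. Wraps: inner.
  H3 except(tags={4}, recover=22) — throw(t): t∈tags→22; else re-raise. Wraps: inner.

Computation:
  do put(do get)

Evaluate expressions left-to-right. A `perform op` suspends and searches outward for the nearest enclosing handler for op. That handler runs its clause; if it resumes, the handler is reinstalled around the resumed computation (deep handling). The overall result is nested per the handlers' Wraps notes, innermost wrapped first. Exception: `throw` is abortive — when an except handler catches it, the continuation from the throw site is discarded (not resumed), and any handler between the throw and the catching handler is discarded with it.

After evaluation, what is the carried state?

Evaluation trace:
get @ H1 ⇒ 1
put(1) @ H1 ⇒ s:=1
H0 returns [0]
H1 returns ([0], 1)
H2 returns ([0], 1)
H3 returns ([0], 1)
= ([0], 1)

Answer: 1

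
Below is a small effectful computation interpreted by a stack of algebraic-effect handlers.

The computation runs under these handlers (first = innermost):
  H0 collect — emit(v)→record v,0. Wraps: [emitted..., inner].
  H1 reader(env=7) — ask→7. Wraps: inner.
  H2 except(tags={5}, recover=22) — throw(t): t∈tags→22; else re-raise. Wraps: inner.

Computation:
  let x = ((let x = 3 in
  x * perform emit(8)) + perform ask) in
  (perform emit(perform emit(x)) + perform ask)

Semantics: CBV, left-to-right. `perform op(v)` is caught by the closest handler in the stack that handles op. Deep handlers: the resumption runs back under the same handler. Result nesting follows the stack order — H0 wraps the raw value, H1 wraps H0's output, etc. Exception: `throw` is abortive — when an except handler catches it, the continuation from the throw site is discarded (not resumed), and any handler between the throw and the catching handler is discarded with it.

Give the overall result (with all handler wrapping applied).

Step-by-step:
emit(8) @ H0 ⇒ out+=8
ask @ H1 ⇒ 7
emit(7) @ H0 ⇒ out+=7
emit(0) @ H0 ⇒ out+=0
ask @ H1 ⇒ 7
H0 returns [8, 7, 0, 7]
H1 returns [8, 7, 0, 7]
H2 returns [8, 7, 0, 7]
= [8, 7, 0, 7]

Answer: [8, 7, 0, 7]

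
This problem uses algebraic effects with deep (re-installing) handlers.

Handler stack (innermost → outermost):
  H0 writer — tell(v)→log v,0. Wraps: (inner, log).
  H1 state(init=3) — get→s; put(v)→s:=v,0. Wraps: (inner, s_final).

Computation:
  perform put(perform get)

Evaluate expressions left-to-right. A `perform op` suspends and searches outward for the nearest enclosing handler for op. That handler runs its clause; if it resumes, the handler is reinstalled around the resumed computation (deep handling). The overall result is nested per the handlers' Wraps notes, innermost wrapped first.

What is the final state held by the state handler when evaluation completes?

Evaluation trace:
get @ H1 ⇒ 3
put(3) @ H1 ⇒ s:=3
H0 returns (0, ())
H1 returns ((0, ()), 3)
= ((0, ()), 3)

Answer: 3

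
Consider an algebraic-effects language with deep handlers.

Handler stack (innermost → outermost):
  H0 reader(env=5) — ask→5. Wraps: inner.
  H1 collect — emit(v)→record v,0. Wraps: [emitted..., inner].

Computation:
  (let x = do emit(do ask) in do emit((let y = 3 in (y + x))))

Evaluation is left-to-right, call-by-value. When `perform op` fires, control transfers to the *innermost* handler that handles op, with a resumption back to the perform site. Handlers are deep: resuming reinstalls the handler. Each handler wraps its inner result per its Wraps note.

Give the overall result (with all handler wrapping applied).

Answer: [5, 3, 0]

Working:
ask @ H0 ⇒ 5
emit(5) @ H1 ⇒ out+=5
emit(3) @ H1 ⇒ out+=3
H0 returns 0
H1 returns [5, 3, 0]
= [5, 3, 0]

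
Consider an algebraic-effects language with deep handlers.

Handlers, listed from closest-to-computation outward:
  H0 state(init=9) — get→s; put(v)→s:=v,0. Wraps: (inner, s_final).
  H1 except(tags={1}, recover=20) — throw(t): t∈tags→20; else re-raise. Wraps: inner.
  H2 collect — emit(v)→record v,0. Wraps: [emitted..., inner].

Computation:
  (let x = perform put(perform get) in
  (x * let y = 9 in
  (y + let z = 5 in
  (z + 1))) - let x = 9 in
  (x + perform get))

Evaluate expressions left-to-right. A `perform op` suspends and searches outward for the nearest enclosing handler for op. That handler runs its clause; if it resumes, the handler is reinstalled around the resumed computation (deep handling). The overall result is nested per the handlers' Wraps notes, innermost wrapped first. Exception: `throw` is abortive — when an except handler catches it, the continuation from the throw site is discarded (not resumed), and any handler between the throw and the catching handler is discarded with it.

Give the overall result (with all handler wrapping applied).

Answer: [(-18, 9)]

Evaluation trace:
get @ H0 ⇒ 9
put(9) @ H0 ⇒ s:=9
get @ H0 ⇒ 9
H0 returns (-18, 9)
H1 returns (-18, 9)
H2 returns [(-18, 9)]
= [(-18, 9)]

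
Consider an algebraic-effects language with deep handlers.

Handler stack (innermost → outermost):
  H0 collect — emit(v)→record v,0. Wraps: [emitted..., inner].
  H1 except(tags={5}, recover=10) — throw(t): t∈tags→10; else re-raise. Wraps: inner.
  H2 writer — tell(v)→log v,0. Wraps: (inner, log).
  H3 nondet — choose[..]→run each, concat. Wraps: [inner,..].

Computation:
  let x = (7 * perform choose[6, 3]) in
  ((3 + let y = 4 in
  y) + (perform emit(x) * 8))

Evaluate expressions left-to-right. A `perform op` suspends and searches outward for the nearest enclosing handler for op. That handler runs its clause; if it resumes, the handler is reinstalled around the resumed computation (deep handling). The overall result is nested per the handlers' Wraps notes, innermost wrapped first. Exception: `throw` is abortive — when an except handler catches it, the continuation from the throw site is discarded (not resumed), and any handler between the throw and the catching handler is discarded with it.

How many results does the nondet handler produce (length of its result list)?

Answer: 2

Step-by-step:
choose[6, 3] @ H3
  branch[0] choose=6:
    emit(42) @ H0 ⇒ out+=42
    H0 returns [42, 7]
    H1 returns [42, 7]
    H2 returns ([42, 7], ())
    H3 returns [([42, 7], ())]
  branch[1] choose=3:
    emit(21) @ H0 ⇒ out+=21
    H0 returns [21, 7]
    H1 returns [21, 7]
    H2 returns ([21, 7], ())
    H3 returns [([21, 7], ())]
= [([42, 7], ()), ([21, 7], ())]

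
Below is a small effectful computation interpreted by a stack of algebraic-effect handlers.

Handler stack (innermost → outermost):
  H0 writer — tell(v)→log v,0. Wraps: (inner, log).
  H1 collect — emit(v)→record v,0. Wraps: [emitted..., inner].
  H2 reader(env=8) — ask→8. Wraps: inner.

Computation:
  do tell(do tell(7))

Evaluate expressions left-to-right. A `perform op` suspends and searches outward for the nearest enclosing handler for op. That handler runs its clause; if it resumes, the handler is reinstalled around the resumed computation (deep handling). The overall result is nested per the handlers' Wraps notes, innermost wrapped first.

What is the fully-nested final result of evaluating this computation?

Answer: [(0, (7, 0))]

Evaluation trace:
tell(7) @ H0 ⇒ log+=7
tell(0) @ H0 ⇒ log+=0
H0 returns (0, (7, 0))
H1 returns [(0, (7, 0))]
H2 returns [(0, (7, 0))]
= [(0, (7, 0))]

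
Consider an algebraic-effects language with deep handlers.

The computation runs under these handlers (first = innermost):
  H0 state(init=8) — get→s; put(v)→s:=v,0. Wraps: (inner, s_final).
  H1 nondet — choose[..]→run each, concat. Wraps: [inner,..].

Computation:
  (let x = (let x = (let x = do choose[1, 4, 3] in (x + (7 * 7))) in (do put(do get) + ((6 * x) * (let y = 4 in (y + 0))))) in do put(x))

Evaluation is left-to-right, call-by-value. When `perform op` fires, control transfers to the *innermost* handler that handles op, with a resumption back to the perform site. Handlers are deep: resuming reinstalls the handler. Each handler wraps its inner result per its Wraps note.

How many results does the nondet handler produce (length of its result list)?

Answer: 3

Working:
choose[1, 4, 3] @ H1
  branch[0] choose=1:
    get @ H0 ⇒ 8
    put(8) @ H0 ⇒ s:=8
    put(1200) @ H0 ⇒ s:=1200
    H0 returns (0, 1200)
    H1 returns [(0, 1200)]
  branch[1] choose=4:
    get @ H0 ⇒ 8
    put(8) @ H0 ⇒ s:=8
    put(1272) @ H0 ⇒ s:=1272
    H0 returns (0, 1272)
    H1 returns [(0, 1272)]
  branch[2] choose=3:
    get @ H0 ⇒ 8
    put(8) @ H0 ⇒ s:=8
    put(1248) @ H0 ⇒ s:=1248
    H0 returns (0, 1248)
    H1 returns [(0, 1248)]
= [(0, 1200), (0, 1272), (0, 1248)]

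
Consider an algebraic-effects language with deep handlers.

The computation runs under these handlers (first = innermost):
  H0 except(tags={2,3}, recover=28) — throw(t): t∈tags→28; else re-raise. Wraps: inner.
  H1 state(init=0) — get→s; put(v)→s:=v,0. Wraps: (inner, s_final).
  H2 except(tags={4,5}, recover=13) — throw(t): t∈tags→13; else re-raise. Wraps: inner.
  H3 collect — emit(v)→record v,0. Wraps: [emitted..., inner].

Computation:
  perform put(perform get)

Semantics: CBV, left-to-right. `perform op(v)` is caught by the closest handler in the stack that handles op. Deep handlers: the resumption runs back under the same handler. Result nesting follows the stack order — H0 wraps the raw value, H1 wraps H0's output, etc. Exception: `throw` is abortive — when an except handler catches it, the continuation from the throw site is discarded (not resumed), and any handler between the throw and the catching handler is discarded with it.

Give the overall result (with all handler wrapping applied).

Answer: [(0, 0)]

Evaluation trace:
get @ H1 ⇒ 0
put(0) @ H1 ⇒ s:=0
H0 returns 0
H1 returns (0, 0)
H2 returns (0, 0)
H3 returns [(0, 0)]
= [(0, 0)]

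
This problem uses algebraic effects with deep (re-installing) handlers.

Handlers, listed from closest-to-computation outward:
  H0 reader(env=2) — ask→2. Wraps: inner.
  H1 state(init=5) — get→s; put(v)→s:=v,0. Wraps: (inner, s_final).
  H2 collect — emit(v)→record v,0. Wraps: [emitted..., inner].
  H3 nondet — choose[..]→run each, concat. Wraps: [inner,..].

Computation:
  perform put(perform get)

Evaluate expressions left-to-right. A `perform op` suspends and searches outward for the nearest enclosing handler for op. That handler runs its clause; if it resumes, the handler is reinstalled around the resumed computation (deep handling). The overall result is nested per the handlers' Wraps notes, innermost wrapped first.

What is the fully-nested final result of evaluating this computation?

Step-by-step:
get @ H1 ⇒ 5
put(5) @ H1 ⇒ s:=5
H0 returns 0
H1 returns (0, 5)
H2 returns [(0, 5)]
H3 returns [[(0, 5)]]
= [[(0, 5)]]

Answer: [[(0, 5)]]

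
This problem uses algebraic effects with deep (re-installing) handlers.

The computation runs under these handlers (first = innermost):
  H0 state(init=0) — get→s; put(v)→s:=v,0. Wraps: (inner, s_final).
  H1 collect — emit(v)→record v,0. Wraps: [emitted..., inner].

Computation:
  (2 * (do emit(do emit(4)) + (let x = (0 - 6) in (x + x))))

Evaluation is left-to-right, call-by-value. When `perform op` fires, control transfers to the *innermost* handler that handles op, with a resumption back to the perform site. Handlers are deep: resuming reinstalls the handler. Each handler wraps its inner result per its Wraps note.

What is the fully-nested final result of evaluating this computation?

Answer: [4, 0, (-24, 0)]

Step-by-step:
emit(4) @ H1 ⇒ out+=4
emit(0) @ H1 ⇒ out+=0
H0 returns (-24, 0)
H1 returns [4, 0, (-24, 0)]
= [4, 0, (-24, 0)]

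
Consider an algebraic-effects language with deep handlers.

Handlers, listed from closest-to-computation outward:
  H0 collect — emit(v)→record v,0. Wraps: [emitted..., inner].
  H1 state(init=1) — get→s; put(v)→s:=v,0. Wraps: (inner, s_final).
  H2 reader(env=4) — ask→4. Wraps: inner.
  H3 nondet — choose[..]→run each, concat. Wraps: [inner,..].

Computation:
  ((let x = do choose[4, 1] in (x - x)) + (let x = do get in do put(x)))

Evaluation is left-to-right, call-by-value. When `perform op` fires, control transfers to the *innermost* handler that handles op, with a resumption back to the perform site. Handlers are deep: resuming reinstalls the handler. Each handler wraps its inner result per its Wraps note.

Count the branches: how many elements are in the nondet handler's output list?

Working:
choose[4, 1] @ H3
  branch[0] choose=4:
    get @ H1 ⇒ 1
    put(1) @ H1 ⇒ s:=1
    H0 returns [0]
    H1 returns ([0], 1)
    H2 returns ([0], 1)
    H3 returns [([0], 1)]
  branch[1] choose=1:
    get @ H1 ⇒ 1
    put(1) @ H1 ⇒ s:=1
    H0 returns [0]
    H1 returns ([0], 1)
    H2 returns ([0], 1)
    H3 returns [([0], 1)]
= [([0], 1), ([0], 1)]

Answer: 2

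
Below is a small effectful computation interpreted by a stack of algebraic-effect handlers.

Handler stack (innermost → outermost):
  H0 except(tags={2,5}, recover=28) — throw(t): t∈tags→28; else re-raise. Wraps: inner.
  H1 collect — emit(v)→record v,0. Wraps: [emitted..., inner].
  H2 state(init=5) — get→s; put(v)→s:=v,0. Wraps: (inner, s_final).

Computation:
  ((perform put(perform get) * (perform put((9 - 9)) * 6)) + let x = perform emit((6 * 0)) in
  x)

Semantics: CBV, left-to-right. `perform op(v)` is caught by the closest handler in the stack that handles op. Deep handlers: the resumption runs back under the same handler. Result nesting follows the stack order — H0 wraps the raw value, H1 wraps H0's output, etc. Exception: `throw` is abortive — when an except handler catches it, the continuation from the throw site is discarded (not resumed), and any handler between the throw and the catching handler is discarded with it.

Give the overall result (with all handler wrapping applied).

Answer: ([0, 0], 0)

Step-by-step:
get @ H2 ⇒ 5
put(5) @ H2 ⇒ s:=5
put(0) @ H2 ⇒ s:=0
emit(0) @ H1 ⇒ out+=0
H0 returns 0
H1 returns [0, 0]
H2 returns ([0, 0], 0)
= ([0, 0], 0)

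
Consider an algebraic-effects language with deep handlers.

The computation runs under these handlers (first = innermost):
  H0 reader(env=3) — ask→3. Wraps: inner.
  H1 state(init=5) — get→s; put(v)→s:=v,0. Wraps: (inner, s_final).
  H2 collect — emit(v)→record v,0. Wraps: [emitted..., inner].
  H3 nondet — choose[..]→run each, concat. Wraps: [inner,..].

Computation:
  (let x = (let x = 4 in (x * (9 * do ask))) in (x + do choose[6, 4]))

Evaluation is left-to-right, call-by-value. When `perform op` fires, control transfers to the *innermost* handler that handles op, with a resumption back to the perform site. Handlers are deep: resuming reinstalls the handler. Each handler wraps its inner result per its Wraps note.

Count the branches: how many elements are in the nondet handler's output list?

Answer: 2

Evaluation trace:
ask @ H0 ⇒ 3
choose[6, 4] @ H3
  branch[0] choose=6:
    H0 returns 114
    H1 returns (114, 5)
    H2 returns [(114, 5)]
    H3 returns [[(114, 5)]]
  branch[1] choose=4:
    H0 returns 112
    H1 returns (112, 5)
    H2 returns [(112, 5)]
    H3 returns [[(112, 5)]]
= [[(114, 5)], [(112, 5)]]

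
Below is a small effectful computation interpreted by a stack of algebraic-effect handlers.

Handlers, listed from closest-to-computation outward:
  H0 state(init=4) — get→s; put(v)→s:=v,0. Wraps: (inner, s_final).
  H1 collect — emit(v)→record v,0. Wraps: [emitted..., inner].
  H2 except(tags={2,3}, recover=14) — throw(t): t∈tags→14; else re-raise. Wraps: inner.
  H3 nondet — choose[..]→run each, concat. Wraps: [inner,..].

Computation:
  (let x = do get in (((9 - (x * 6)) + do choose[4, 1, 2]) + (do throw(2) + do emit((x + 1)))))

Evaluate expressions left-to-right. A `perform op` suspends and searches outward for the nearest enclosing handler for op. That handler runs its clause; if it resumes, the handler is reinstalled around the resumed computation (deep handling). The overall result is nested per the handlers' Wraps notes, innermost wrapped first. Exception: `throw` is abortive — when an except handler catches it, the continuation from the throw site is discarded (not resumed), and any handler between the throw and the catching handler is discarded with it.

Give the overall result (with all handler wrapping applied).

Answer: [14, 14, 14]

Step-by-step:
get @ H0 ⇒ 4
choose[4, 1, 2] @ H3
  branch[0] choose=4:
    throw(2) @ H2 caught ⇒ 14
    H3 returns [14]
  branch[1] choose=1:
    throw(2) @ H2 caught ⇒ 14
    H3 returns [14]
  branch[2] choose=2:
    throw(2) @ H2 caught ⇒ 14
    H3 returns [14]
= [14, 14, 14]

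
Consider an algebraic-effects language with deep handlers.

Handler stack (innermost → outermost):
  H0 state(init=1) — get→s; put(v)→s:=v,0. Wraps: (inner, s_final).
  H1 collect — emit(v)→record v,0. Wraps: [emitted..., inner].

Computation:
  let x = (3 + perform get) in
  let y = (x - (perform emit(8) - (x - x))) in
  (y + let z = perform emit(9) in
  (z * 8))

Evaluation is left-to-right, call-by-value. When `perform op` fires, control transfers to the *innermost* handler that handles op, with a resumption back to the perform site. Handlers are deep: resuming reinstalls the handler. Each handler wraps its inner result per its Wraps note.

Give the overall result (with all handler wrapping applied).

Evaluation trace:
get @ H0 ⇒ 1
emit(8) @ H1 ⇒ out+=8
emit(9) @ H1 ⇒ out+=9
H0 returns (4, 1)
H1 returns [8, 9, (4, 1)]
= [8, 9, (4, 1)]

Answer: [8, 9, (4, 1)]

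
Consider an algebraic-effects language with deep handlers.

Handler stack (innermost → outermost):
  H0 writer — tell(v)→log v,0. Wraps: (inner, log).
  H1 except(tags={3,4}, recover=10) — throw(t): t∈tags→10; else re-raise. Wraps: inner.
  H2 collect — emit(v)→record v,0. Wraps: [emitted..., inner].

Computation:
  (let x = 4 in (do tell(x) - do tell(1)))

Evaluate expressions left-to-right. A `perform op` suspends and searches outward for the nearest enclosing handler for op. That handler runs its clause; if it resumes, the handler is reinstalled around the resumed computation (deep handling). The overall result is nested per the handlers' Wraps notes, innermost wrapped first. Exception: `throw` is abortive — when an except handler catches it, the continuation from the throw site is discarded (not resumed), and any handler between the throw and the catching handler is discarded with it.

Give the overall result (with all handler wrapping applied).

Answer: [(0, (4, 1))]

Working:
tell(4) @ H0 ⇒ log+=4
tell(1) @ H0 ⇒ log+=1
H0 returns (0, (4, 1))
H1 returns (0, (4, 1))
H2 returns [(0, (4, 1))]
= [(0, (4, 1))]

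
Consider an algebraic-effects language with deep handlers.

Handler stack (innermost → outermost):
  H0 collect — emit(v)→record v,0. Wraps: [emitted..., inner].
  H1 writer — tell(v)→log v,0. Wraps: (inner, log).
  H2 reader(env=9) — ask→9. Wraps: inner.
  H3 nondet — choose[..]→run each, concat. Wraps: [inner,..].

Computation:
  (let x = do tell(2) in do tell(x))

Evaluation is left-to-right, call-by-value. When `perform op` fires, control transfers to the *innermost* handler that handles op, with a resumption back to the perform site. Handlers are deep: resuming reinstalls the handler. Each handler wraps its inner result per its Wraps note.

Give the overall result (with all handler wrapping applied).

Working:
tell(2) @ H1 ⇒ log+=2
tell(0) @ H1 ⇒ log+=0
H0 returns [0]
H1 returns ([0], (2, 0))
H2 returns ([0], (2, 0))
H3 returns [([0], (2, 0))]
= [([0], (2, 0))]

Answer: [([0], (2, 0))]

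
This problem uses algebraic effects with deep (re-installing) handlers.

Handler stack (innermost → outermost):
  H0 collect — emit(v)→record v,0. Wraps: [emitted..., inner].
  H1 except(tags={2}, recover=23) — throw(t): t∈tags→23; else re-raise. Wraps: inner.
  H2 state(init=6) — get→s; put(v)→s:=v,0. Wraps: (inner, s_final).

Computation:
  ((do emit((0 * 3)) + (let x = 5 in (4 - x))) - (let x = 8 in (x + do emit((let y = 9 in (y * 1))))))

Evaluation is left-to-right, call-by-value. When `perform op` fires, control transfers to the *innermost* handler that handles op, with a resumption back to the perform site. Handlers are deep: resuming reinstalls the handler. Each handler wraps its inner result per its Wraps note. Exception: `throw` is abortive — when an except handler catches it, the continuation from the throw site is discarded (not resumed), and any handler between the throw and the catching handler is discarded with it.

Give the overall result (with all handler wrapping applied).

Answer: ([0, 9, -9], 6)

Evaluation trace:
emit(0) @ H0 ⇒ out+=0
emit(9) @ H0 ⇒ out+=9
H0 returns [0, 9, -9]
H1 returns [0, 9, -9]
H2 returns ([0, 9, -9], 6)
= ([0, 9, -9], 6)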